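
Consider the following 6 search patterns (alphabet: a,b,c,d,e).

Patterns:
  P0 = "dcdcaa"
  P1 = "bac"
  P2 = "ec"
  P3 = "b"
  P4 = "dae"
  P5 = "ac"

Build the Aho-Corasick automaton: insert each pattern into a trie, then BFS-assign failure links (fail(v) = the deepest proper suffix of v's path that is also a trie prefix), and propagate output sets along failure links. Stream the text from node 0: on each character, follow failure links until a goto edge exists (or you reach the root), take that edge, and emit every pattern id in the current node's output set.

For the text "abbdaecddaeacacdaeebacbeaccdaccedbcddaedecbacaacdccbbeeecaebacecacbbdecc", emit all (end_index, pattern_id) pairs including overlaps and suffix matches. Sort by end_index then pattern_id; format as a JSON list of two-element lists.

Construct AC machine:
Trie nodes:
  0='ε' goto a→14 b→7 d→1 e→10
  1='d' goto a→12 c→2
  2='dc' goto d→3
  3='dcd' goto c→4
  4='dcdc' goto a→5
  5='dcdca' goto a→6
  6='dcdcaa' goto ·  [P0 ends]
  7='b' goto a→8  [P3 ends]
  8='ba' goto c→9
  9='bac' goto ·  [P1 ends]
  10='e' goto c→11
  11='ec' goto ·  [P2 ends]
  12='da' goto e→13
  13='dae' goto ·  [P4 ends]
  14='a' goto c→15
  15='ac' goto ·  [P5 ends]

BFS fail/out derivation:
  n1('d'): parent n0 fail=0; on 'd' 0 → fail=0;  out ∅∪∅=∅
  n7('b'): parent n0 fail=0; on 'b' 0 → fail=0;  out {3}∪∅={3}
  n10('e'): parent n0 fail=0; on 'e' 0 → fail=0;  out ∅∪∅=∅
  n14('a'): parent n0 fail=0; on 'a' 0 → fail=0;  out ∅∪∅=∅
  n2('dc'): parent n1 fail=0; on 'c' 0 → fail=0;  out ∅∪∅=∅
  n8('ba'): parent n7 fail=0; on 'a' 0 → fail=14;  out ∅∪∅=∅
  n11('ec'): parent n10 fail=0; on 'c' 0 → fail=0;  out {2}∪∅={2}
  n12('da'): parent n1 fail=0; on 'a' 0 → fail=14;  out ∅∪∅=∅
  n15('ac'): parent n14 fail=0; on 'c' 0 → fail=0;  out {5}∪∅={5}
  n3('dcd'): parent n2 fail=0; on 'd' 0 → fail=1;  out ∅∪∅=∅
  n9('bac'): parent n8 fail=14; on 'c' 14 → fail=15;  out {1}∪{5}={1,5}
  n13('dae'): parent n12 fail=14; on 'e' 14→0 → fail=10;  out {4}∪∅={4}
  n4('dcdc'): parent n3 fail=1; on 'c' 1 → fail=2;  out ∅∪∅=∅
  n5('dcdca'): parent n4 fail=2; on 'a' 2→0 → fail=14;  out ∅∪∅=∅
  n6('dcdcaa'): parent n5 fail=14; on 'a' 14→0 → fail=14;  out {0}∪∅={0}

Text stream:
[0] read 'a'  n0⇒n14
[1] read 'b'  n14⇒n7 (via fail)  → match P3@[1:1]
[2] read 'b'  n7⇒n7 (via fail)  → match P3@[2:2]
[3] read 'd'  n7⇒n1 (via fail)
[4] read 'a'  n1⇒n12
[5] read 'e'  n12⇒n13  → match P4@[3:5]
[6] read 'c'  n13⇒n11 (via fail)  → match P2@[5:6]
[7] read 'd'  n11⇒n1 (via fail)
[8] read 'd'  n1⇒n1 (via fail)
[9] read 'a'  n1⇒n12
[10] read 'e'  n12⇒n13  → match P4@[8:10]
[11] read 'a'  n13⇒n14 (via fail)
[12] read 'c'  n14⇒n15  → match P5@[11:12]
[13] read 'a'  n15⇒n14 (via fail)
[14] read 'c'  n14⇒n15  → match P5@[13:14]
[15] read 'd'  n15⇒n1 (via fail)
[16] read 'a'  n1⇒n12
[17] read 'e'  n12⇒n13  → match P4@[15:17]
[18] read 'e'  n13⇒n10 (via fail)
[19] read 'b'  n10⇒n7 (via fail)  → match P3@[19:19]
[20] read 'a'  n7⇒n8
[21] read 'c'  n8⇒n9  → match P1@[19:21],P5@[20:21]
[22] read 'b'  n9⇒n7 (via fail)  → match P3@[22:22]
[23] read 'e'  n7⇒n10 (via fail)
[24] read 'a'  n10⇒n14 (via fail)
[25] read 'c'  n14⇒n15  → match P5@[24:25]
[26] read 'c'  n15⇒n0 (via fail)
[27] read 'd'  n0⇒n1
[28] read 'a'  n1⇒n12
[29] read 'c'  n12⇒n15 (via fail)  → match P5@[28:29]
[30] read 'c'  n15⇒n0 (via fail)
[31] read 'e'  n0⇒n10
[32] read 'd'  n10⇒n1 (via fail)
[33] read 'b'  n1⇒n7 (via fail)  → match P3@[33:33]
[34] read 'c'  n7⇒n0 (via fail)
[35] read 'd'  n0⇒n1
[36] read 'd'  n1⇒n1 (via fail)
[37] read 'a'  n1⇒n12
[38] read 'e'  n12⇒n13  → match P4@[36:38]
[39] read 'd'  n13⇒n1 (via fail)
[40] read 'e'  n1⇒n10 (via fail)
[41] read 'c'  n10⇒n11  → match P2@[40:41]
[42] read 'b'  n11⇒n7 (via fail)  → match P3@[42:42]
[43] read 'a'  n7⇒n8
[44] read 'c'  n8⇒n9  → match P1@[42:44],P5@[43:44]
[45] read 'a'  n9⇒n14 (via fail)
[46] read 'a'  n14⇒n14 (via fail)
[47] read 'c'  n14⇒n15  → match P5@[46:47]
[48] read 'd'  n15⇒n1 (via fail)
[49] read 'c'  n1⇒n2
[50] read 'c'  n2⇒n0 (via fail)
[51] read 'b'  n0⇒n7  → match P3@[51:51]
[52] read 'b'  n7⇒n7 (via fail)  → match P3@[52:52]
[53] read 'e'  n7⇒n10 (via fail)
[54] read 'e'  n10⇒n10 (via fail)
[55] read 'e'  n10⇒n10 (via fail)
[56] read 'c'  n10⇒n11  → match P2@[55:56]
[57] read 'a'  n11⇒n14 (via fail)
[58] read 'e'  n14⇒n10 (via fail)
[59] read 'b'  n10⇒n7 (via fail)  → match P3@[59:59]
[60] read 'a'  n7⇒n8
[61] read 'c'  n8⇒n9  → match P1@[59:61],P5@[60:61]
[62] read 'e'  n9⇒n10 (via fail)
[63] read 'c'  n10⇒n11  → match P2@[62:63]
[64] read 'a'  n11⇒n14 (via fail)
[65] read 'c'  n14⇒n15  → match P5@[64:65]
[66] read 'b'  n15⇒n7 (via fail)  → match P3@[66:66]
[67] read 'b'  n7⇒n7 (via fail)  → match P3@[67:67]
[68] read 'd'  n7⇒n1 (via fail)
[69] read 'e'  n1⇒n10 (via fail)
[70] read 'c'  n10⇒n11  → match P2@[69:70]
[71] read 'c'  n11⇒n0 (via fail)

Result: [[1,3],[2,3],[5,4],[6,2],[10,4],[12,5],[14,5],[17,4],[19,3],[21,1],[21,5],[22,3],[25,5],[29,5],[33,3],[38,4],[41,2],[42,3],[44,1],[44,5],[47,5],[51,3],[52,3],[56,2],[59,3],[61,1],[61,5],[63,2],[65,5],[66,3],[67,3],[70,2]]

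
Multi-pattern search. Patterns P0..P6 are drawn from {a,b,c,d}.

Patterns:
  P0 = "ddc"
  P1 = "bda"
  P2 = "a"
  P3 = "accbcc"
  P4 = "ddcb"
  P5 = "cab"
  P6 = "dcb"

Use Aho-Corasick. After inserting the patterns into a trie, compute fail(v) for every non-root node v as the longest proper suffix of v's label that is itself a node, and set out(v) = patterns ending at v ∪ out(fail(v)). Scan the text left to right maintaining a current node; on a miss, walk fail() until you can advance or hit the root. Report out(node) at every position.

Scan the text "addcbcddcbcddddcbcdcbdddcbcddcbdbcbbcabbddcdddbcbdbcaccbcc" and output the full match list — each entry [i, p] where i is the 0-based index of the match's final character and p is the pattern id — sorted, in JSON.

Build:
Trie nodes:
  n0 'ε': a→7 b→4 c→14 d→1
  n1 'd': c→17 d→2
  n2 'dd': c→3
  n3 'ddc': b→13  ←P0
  n4 'b': d→5
  n5 'bd': a→6
  n6 'bda': ·  ←P1
  n7 'a': c→8  ←P2
  n8 'ac': c→9
  n9 'acc': b→10
  n10 'accb': c→11
  n11 'accbc': c→12
  n12 'accbcc': ·  ←P3
  n13 'ddcb': ·  ←P4
  n14 'c': a→15
  n15 'ca': b→16
  n16 'cab': ·  ←P5
  n17 'dc': b→18
  n18 'dcb': ·  ←P6

Failure links (BFS by depth):
  fail(1) 'd': from fail(0)=0 chase 'd': 0 ⇒ 0;  out=∅∪out(0)=∅
  fail(4) 'b': from fail(0)=0 chase 'b': 0 ⇒ 0;  out=∅∪out(0)=∅
  fail(7) 'a': from fail(0)=0 chase 'a': 0 ⇒ 0;  out={2}∪out(0)={2}
  fail(14) 'c': from fail(0)=0 chase 'c': 0 ⇒ 0;  out=∅∪out(0)=∅
  fail(2) 'dd': from fail(1)=0 chase 'd': 0 ⇒ 1;  out=∅∪out(1)=∅
  fail(5) 'bd': from fail(4)=0 chase 'd': 0 ⇒ 1;  out=∅∪out(1)=∅
  fail(8) 'ac': from fail(7)=0 chase 'c': 0 ⇒ 14;  out=∅∪out(14)=∅
  fail(15) 'ca': from fail(14)=0 chase 'a': 0 ⇒ 7;  out=∅∪out(7)={2}
  fail(17) 'dc': from fail(1)=0 chase 'c': 0 ⇒ 14;  out=∅∪out(14)=∅
  fail(3) 'ddc': from fail(2)=1 chase 'c': 1 ⇒ 17;  out={0}∪out(17)={0}
  fail(6) 'bda': from fail(5)=1 chase 'a': 1→0 ⇒ 7;  out={1}∪out(7)={1,2}
  fail(9) 'acc': from fail(8)=14 chase 'c': 14→0 ⇒ 14;  out=∅∪out(14)=∅
  fail(16) 'cab': from fail(15)=7 chase 'b': 7→0 ⇒ 4;  out={5}∪out(4)={5}
  fail(18) 'dcb': from fail(17)=14 chase 'b': 14→0 ⇒ 4;  out={6}∪out(4)={6}
  fail(10) 'accb': from fail(9)=14 chase 'b': 14→0 ⇒ 4;  out=∅∪out(4)=∅
  fail(13) 'ddcb': from fail(3)=17 chase 'b': 17 ⇒ 18;  out={4}∪out(18)={4,6}
  fail(11) 'accbc': from fail(10)=4 chase 'c': 4→0 ⇒ 14;  out=∅∪out(14)=∅
  fail(12) 'accbcc': from fail(11)=14 chase 'c': 14→0 ⇒ 14;  out={3}∪out(14)={3}

Scan:
pos 0 'a': at 7  → match P2@[0:0]
pos 1 'd': at 1 ·f
pos 2 'd': at 2
pos 3 'c': at 3  → match P0@[1:3]
pos 4 'b': at 13  → match P4@[1:4],P6@[2:4]
pos 5 'c': at 14 ·f
pos 6 'd': at 1 ·f
pos 7 'd': at 2
pos 8 'c': at 3  → match P0@[6:8]
pos 9 'b': at 13  → match P4@[6:9],P6@[7:9]
pos 10 'c': at 14 ·f
pos 11 'd': at 1 ·f
pos 12 'd': at 2
pos 13 'd': at 2 ·f
pos 14 'd': at 2 ·f
pos 15 'c': at 3  → match P0@[13:15]
pos 16 'b': at 13  → match P4@[13:16],P6@[14:16]
pos 17 'c': at 14 ·f
pos 18 'd': at 1 ·f
pos 19 'c': at 17
pos 20 'b': at 18  → match P6@[18:20]
pos 21 'd': at 5 ·f
pos 22 'd': at 2 ·f
pos 23 'd': at 2 ·f
pos 24 'c': at 3  → match P0@[22:24]
pos 25 'b': at 13  → match P4@[22:25],P6@[23:25]
pos 26 'c': at 14 ·f
pos 27 'd': at 1 ·f
pos 28 'd': at 2
pos 29 'c': at 3  → match P0@[27:29]
pos 30 'b': at 13  → match P4@[27:30],P6@[28:30]
pos 31 'd': at 5 ·f
pos 32 'b': at 4 ·f
pos 33 'c': at 14 ·f
pos 34 'b': at 4 ·f
pos 35 'b': at 4 ·f
pos 36 'c': at 14 ·f
pos 37 'a': at 15  → match P2@[37:37]
pos 38 'b': at 16  → match P5@[36:38]
pos 39 'b': at 4 ·f
pos 40 'd': at 5
pos 41 'd': at 2 ·f
pos 42 'c': at 3  → match P0@[40:42]
pos 43 'd': at 1 ·f
pos 44 'd': at 2
pos 45 'd': at 2 ·f
pos 46 'b': at 4 ·f
pos 47 'c': at 14 ·f
pos 48 'b': at 4 ·f
pos 49 'd': at 5
pos 50 'b': at 4 ·f
pos 51 'c': at 14 ·f
pos 52 'a': at 15  → match P2@[52:52]
pos 53 'c': at 8 ·f
pos 54 'c': at 9
pos 55 'b': at 10
pos 56 'c': at 11
pos 57 'c': at 12  → match P3@[52:57]

Result: [[0,2],[3,0],[4,4],[4,6],[8,0],[9,4],[9,6],[15,0],[16,4],[16,6],[20,6],[24,0],[25,4],[25,6],[29,0],[30,4],[30,6],[37,2],[38,5],[42,0],[52,2],[57,3]]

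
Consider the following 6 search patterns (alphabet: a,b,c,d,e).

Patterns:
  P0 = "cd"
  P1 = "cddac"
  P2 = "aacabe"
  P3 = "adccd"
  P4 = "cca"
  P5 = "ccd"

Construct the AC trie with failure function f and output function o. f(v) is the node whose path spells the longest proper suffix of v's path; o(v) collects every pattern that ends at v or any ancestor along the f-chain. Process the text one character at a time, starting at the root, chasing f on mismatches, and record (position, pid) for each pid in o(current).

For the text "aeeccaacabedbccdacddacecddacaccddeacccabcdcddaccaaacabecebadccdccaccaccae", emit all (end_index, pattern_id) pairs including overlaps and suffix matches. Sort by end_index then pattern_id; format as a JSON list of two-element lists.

Build automaton:
Trie (insert patterns):
  0='ε' goto a→6 c→1
  1='c' goto c→16 d→2
  2='cd' goto d→3  ←P0
  3='cdd' goto a→4
  4='cdda' goto c→5
  5='cddac' goto ·  ←P1
  6='a' goto a→7 d→12
  7='aa' goto c→8
  8='aac' goto a→9
  9='aaca' goto b→10
  10='aacab' goto e→11
  11='aacabe' goto ·  ←P2
  12='ad' goto c→13
  13='adc' goto c→14
  14='adcc' goto d→15
  15='adccd' goto ·  ←P3
  16='cc' goto a→17 d→18
  17='cca' goto ·  ←P4
  18='ccd' goto ·  ←P5

BFS fail/out derivation:
  fail(1) 'c': from fail(0)=0 chase 'c': 0 ⇒ 0;  out=∅∪out(0)=∅
  fail(6) 'a': from fail(0)=0 chase 'a': 0 ⇒ 0;  out=∅∪out(0)=∅
  fail(2) 'cd': from fail(1)=0 chase 'd': 0 ⇒ 0;  out={0}∪out(0)={0}
  fail(7) 'aa': from fail(6)=0 chase 'a': 0 ⇒ 6;  out=∅∪out(6)=∅
  fail(12) 'ad': from fail(6)=0 chase 'd': 0 ⇒ 0;  out=∅∪out(0)=∅
  fail(16) 'cc': from fail(1)=0 chase 'c': 0 ⇒ 1;  out=∅∪out(1)=∅
  fail(3) 'cdd': from fail(2)=0 chase 'd': 0 ⇒ 0;  out=∅∪out(0)=∅
  fail(8) 'aac': from fail(7)=6 chase 'c': 6→0 ⇒ 1;  out=∅∪out(1)=∅
  fail(13) 'adc': from fail(12)=0 chase 'c': 0 ⇒ 1;  out=∅∪out(1)=∅
  fail(17) 'cca': from fail(16)=1 chase 'a': 1→0 ⇒ 6;  out={4}∪out(6)={4}
  fail(18) 'ccd': from fail(16)=1 chase 'd': 1 ⇒ 2;  out={5}∪out(2)={0,5}
  fail(4) 'cdda': from fail(3)=0 chase 'a': 0 ⇒ 6;  out=∅∪out(6)=∅
  fail(9) 'aaca': from fail(8)=1 chase 'a': 1→0 ⇒ 6;  out=∅∪out(6)=∅
  fail(14) 'adcc': from fail(13)=1 chase 'c': 1 ⇒ 16;  out=∅∪out(16)=∅
  fail(5) 'cddac': from fail(4)=6 chase 'c': 6→0 ⇒ 1;  out={1}∪out(1)={1}
  fail(10) 'aacab': from fail(9)=6 chase 'b': 6→0 ⇒ 0;  out=∅∪out(0)=∅
  fail(15) 'adccd': from fail(14)=16 chase 'd': 16 ⇒ 18;  out={3}∪out(18)={0,3,5}
  fail(11) 'aacabe': from fail(10)=0 chase 'e': 0 ⇒ 0;  out={2}∪out(0)={2}

Text stream:
pos 0 'a': at 6
pos 1 'e': at 0 (fail-walked)
pos 2 'e': at 0
pos 3 'c': at 1
pos 4 'c': at 16
pos 5 'a': at 17  ** P4@[3:5]
pos 6 'a': at 7 (fail-walked)
pos 7 'c': at 8
pos 8 'a': at 9
pos 9 'b': at 10
pos 10 'e': at 11  ** P2@[5:10]
pos 11 'd': at 0 (fail-walked)
pos 12 'b': at 0
pos 13 'c': at 1
pos 14 'c': at 16
pos 15 'd': at 18  ** P0@[14:15],P5@[13:15]
pos 16 'a': at 6 (fail-walked)
pos 17 'c': at 1 (fail-walked)
pos 18 'd': at 2  ** P0@[17:18]
pos 19 'd': at 3
pos 20 'a': at 4
pos 21 'c': at 5  ** P1@[17:21]
pos 22 'e': at 0 (fail-walked)
pos 23 'c': at 1
pos 24 'd': at 2  ** P0@[23:24]
pos 25 'd': at 3
pos 26 'a': at 4
pos 27 'c': at 5  ** P1@[23:27]
pos 28 'a': at 6 (fail-walked)
pos 29 'c': at 1 (fail-walked)
pos 30 'c': at 16
pos 31 'd': at 18  ** P0@[30:31],P5@[29:31]
pos 32 'd': at 3 (fail-walked)
pos 33 'e': at 0 (fail-walked)
pos 34 'a': at 6
pos 35 'c': at 1 (fail-walked)
pos 36 'c': at 16
pos 37 'c': at 16 (fail-walked)
pos 38 'a': at 17  ** P4@[36:38]
pos 39 'b': at 0 (fail-walked)
pos 40 'c': at 1
pos 41 'd': at 2  ** P0@[40:41]
pos 42 'c': at 1 (fail-walked)
pos 43 'd': at 2  ** P0@[42:43]
pos 44 'd': at 3
pos 45 'a': at 4
pos 46 'c': at 5  ** P1@[42:46]
pos 47 'c': at 16 (fail-walked)
pos 48 'a': at 17  ** P4@[46:48]
pos 49 'a': at 7 (fail-walked)
pos 50 'a': at 7 (fail-walked)
pos 51 'c': at 8
pos 52 'a': at 9
pos 53 'b': at 10
pos 54 'e': at 11  ** P2@[49:54]
pos 55 'c': at 1 (fail-walked)
pos 56 'e': at 0 (fail-walked)
pos 57 'b': at 0
pos 58 'a': at 6
pos 59 'd': at 12
pos 60 'c': at 13
pos 61 'c': at 14
pos 62 'd': at 15  ** P0@[61:62],P3@[58:62],P5@[60:62]
pos 63 'c': at 1 (fail-walked)
pos 64 'c': at 16
pos 65 'a': at 17  ** P4@[63:65]
pos 66 'c': at 1 (fail-walked)
pos 67 'c': at 16
pos 68 'a': at 17  ** P4@[66:68]
pos 69 'c': at 1 (fail-walked)
pos 70 'c': at 16
pos 71 'a': at 17  ** P4@[69:71]
pos 72 'e': at 0 (fail-walked)

Result: [[5,4],[10,2],[15,0],[15,5],[18,0],[21,1],[24,0],[27,1],[31,0],[31,5],[38,4],[41,0],[43,0],[46,1],[48,4],[54,2],[62,0],[62,3],[62,5],[65,4],[68,4],[71,4]]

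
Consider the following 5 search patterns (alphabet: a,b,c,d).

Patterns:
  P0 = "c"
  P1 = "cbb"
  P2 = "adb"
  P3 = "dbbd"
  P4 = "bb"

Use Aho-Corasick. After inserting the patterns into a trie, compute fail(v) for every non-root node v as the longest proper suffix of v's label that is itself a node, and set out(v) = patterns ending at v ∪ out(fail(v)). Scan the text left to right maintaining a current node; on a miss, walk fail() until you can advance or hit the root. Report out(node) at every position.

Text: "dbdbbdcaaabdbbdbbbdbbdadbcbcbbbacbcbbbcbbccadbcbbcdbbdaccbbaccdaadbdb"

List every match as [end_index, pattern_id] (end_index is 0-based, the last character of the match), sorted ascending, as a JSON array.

Build automaton:
Trie nodes:
  n0 'ε': a→4 b→11 c→1 d→7
  n1 'c': b→2  ←P0
  n2 'cb': b→3
  n3 'cbb': ·  ←P1
  n4 'a': d→5
  n5 'ad': b→6
  n6 'adb': ·  ←P2
  n7 'd': b→8
  n8 'db': b→9
  n9 'dbb': d→10
  n10 'dbbd': ·  ←P3
  n11 'b': b→12
  n12 'bb': ·  ←P4

BFS fail/out derivation:
  fail(1) 'c': from fail(0)=0 chase 'c': 0 ⇒ 0;  out={0}∪out(0)={0}
  fail(4) 'a': from fail(0)=0 chase 'a': 0 ⇒ 0;  out=∅∪out(0)=∅
  fail(7) 'd': from fail(0)=0 chase 'd': 0 ⇒ 0;  out=∅∪out(0)=∅
  fail(11) 'b': from fail(0)=0 chase 'b': 0 ⇒ 0;  out=∅∪out(0)=∅
  fail(2) 'cb': from fail(1)=0 chase 'b': 0 ⇒ 11;  out=∅∪out(11)=∅
  fail(5) 'ad': from fail(4)=0 chase 'd': 0 ⇒ 7;  out=∅∪out(7)=∅
  fail(8) 'db': from fail(7)=0 chase 'b': 0 ⇒ 11;  out=∅∪out(11)=∅
  fail(12) 'bb': from fail(11)=0 chase 'b': 0 ⇒ 11;  out={4}∪out(11)={4}
  fail(3) 'cbb': from fail(2)=11 chase 'b': 11 ⇒ 12;  out={1}∪out(12)={1,4}
  fail(6) 'adb': from fail(5)=7 chase 'b': 7 ⇒ 8;  out={2}∪out(8)={2}
  fail(9) 'dbb': from fail(8)=11 chase 'b': 11 ⇒ 12;  out=∅∪out(12)={4}
  fail(10) 'dbbd': from fail(9)=12 chase 'd': 12→11→0 ⇒ 7;  out={3}∪out(7)={3}

Text stream:
[0] read 'd'  n0⇒n7
[1] read 'b'  n7⇒n8
[2] read 'd'  n8⇒n7 (via fail)
[3] read 'b'  n7⇒n8
[4] read 'b'  n8⇒n9  emit P4@[3:4]
[5] read 'd'  n9⇒n10  emit P3@[2:5]
[6] read 'c'  n10⇒n1 (via fail)  emit P0@[6:6]
[7] read 'a'  n1⇒n4 (via fail)
[8] read 'a'  n4⇒n4 (via fail)
[9] read 'a'  n4⇒n4 (via fail)
[10] read 'b'  n4⇒n11 (via fail)
[11] read 'd'  n11⇒n7 (via fail)
[12] read 'b'  n7⇒n8
[13] read 'b'  n8⇒n9  emit P4@[12:13]
[14] read 'd'  n9⇒n10  emit P3@[11:14]
[15] read 'b'  n10⇒n8 (via fail)
[16] read 'b'  n8⇒n9  emit P4@[15:16]
[17] read 'b'  n9⇒n12 (via fail)  emit P4@[16:17]
[18] read 'd'  n12⇒n7 (via fail)
[19] read 'b'  n7⇒n8
[20] read 'b'  n8⇒n9  emit P4@[19:20]
[21] read 'd'  n9⇒n10  emit P3@[18:21]
[22] read 'a'  n10⇒n4 (via fail)
[23] read 'd'  n4⇒n5
[24] read 'b'  n5⇒n6  emit P2@[22:24]
[25] read 'c'  n6⇒n1 (via fail)  emit P0@[25:25]
[26] read 'b'  n1⇒n2
[27] read 'c'  n2⇒n1 (via fail)  emit P0@[27:27]
[28] read 'b'  n1⇒n2
[29] read 'b'  n2⇒n3  emit P1@[27:29],P4@[28:29]
[30] read 'b'  n3⇒n12 (via fail)  emit P4@[29:30]
[31] read 'a'  n12⇒n4 (via fail)
[32] read 'c'  n4⇒n1 (via fail)  emit P0@[32:32]
[33] read 'b'  n1⇒n2
[34] read 'c'  n2⇒n1 (via fail)  emit P0@[34:34]
[35] read 'b'  n1⇒n2
[36] read 'b'  n2⇒n3  emit P1@[34:36],P4@[35:36]
[37] read 'b'  n3⇒n12 (via fail)  emit P4@[36:37]
[38] read 'c'  n12⇒n1 (via fail)  emit P0@[38:38]
[39] read 'b'  n1⇒n2
[40] read 'b'  n2⇒n3  emit P1@[38:40],P4@[39:40]
[41] read 'c'  n3⇒n1 (via fail)  emit P0@[41:41]
[42] read 'c'  n1⇒n1 (via fail)  emit P0@[42:42]
[43] read 'a'  n1⇒n4 (via fail)
[44] read 'd'  n4⇒n5
[45] read 'b'  n5⇒n6  emit P2@[43:45]
[46] read 'c'  n6⇒n1 (via fail)  emit P0@[46:46]
[47] read 'b'  n1⇒n2
[48] read 'b'  n2⇒n3  emit P1@[46:48],P4@[47:48]
[49] read 'c'  n3⇒n1 (via fail)  emit P0@[49:49]
[50] read 'd'  n1⇒n7 (via fail)
[51] read 'b'  n7⇒n8
[52] read 'b'  n8⇒n9  emit P4@[51:52]
[53] read 'd'  n9⇒n10  emit P3@[50:53]
[54] read 'a'  n10⇒n4 (via fail)
[55] read 'c'  n4⇒n1 (via fail)  emit P0@[55:55]
[56] read 'c'  n1⇒n1 (via fail)  emit P0@[56:56]
[57] read 'b'  n1⇒n2
[58] read 'b'  n2⇒n3  emit P1@[56:58],P4@[57:58]
[59] read 'a'  n3⇒n4 (via fail)
[60] read 'c'  n4⇒n1 (via fail)  emit P0@[60:60]
[61] read 'c'  n1⇒n1 (via fail)  emit P0@[61:61]
[62] read 'd'  n1⇒n7 (via fail)
[63] read 'a'  n7⇒n4 (via fail)
[64] read 'a'  n4⇒n4 (via fail)
[65] read 'd'  n4⇒n5
[66] read 'b'  n5⇒n6  emit P2@[64:66]
[67] read 'd'  n6⇒n7 (via fail)
[68] read 'b'  n7⇒n8

All matches (sorted): [[4,4],[5,3],[6,0],[13,4],[14,3],[16,4],[17,4],[20,4],[21,3],[24,2],[25,0],[27,0],[29,1],[29,4],[30,4],[32,0],[34,0],[36,1],[36,4],[37,4],[38,0],[40,1],[40,4],[41,0],[42,0],[45,2],[46,0],[48,1],[48,4],[49,0],[52,4],[53,3],[55,0],[56,0],[58,1],[58,4],[60,0],[61,0],[66,2]]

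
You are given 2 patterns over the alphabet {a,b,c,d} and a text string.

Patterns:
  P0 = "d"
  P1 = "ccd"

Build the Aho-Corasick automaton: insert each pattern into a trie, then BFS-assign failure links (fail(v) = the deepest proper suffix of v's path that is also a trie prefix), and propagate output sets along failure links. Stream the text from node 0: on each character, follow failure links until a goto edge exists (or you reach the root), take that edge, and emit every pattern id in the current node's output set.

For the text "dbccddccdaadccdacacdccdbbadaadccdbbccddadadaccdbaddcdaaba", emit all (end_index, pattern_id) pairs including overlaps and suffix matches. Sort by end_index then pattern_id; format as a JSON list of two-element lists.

Construct AC machine:
Trie nodes:
  n0 'ε': c→2 d→1
  n1 'd': ·  ←P0
  n2 'c': c→3
  n3 'cc': d→4
  n4 'ccd': ·  ←P1

BFS fail/out derivation:
  n1('d'): parent n0 fail=0; on 'd' 0 → fail=0;  out {0}∪∅={0}
  n2('c'): parent n0 fail=0; on 'c' 0 → fail=0;  out ∅∪∅=∅
  n3('cc'): parent n2 fail=0; on 'c' 0 → fail=2;  out ∅∪∅=∅
  n4('ccd'): parent n3 fail=2; on 'd' 2→0 → fail=1;  out {1}∪{0}={0,1}

Text stream:
pos 0 'd': at 1  emit P0@[0:0]
pos 1 'b': at 0 (via fail)
pos 2 'c': at 2
pos 3 'c': at 3
pos 4 'd': at 4  emit P0@[4:4],P1@[2:4]
pos 5 'd': at 1 (via fail)  emit P0@[5:5]
pos 6 'c': at 2 (via fail)
pos 7 'c': at 3
pos 8 'd': at 4  emit P0@[8:8],P1@[6:8]
pos 9 'a': at 0 (via fail)
pos 10 'a': at 0
pos 11 'd': at 1  emit P0@[11:11]
pos 12 'c': at 2 (via fail)
pos 13 'c': at 3
pos 14 'd': at 4  emit P0@[14:14],P1@[12:14]
pos 15 'a': at 0 (via fail)
pos 16 'c': at 2
pos 17 'a': at 0 (via fail)
pos 18 'c': at 2
pos 19 'd': at 1 (via fail)  emit P0@[19:19]
pos 20 'c': at 2 (via fail)
pos 21 'c': at 3
pos 22 'd': at 4  emit P0@[22:22],P1@[20:22]
pos 23 'b': at 0 (via fail)
pos 24 'b': at 0
pos 25 'a': at 0
pos 26 'd': at 1  emit P0@[26:26]
pos 27 'a': at 0 (via fail)
pos 28 'a': at 0
pos 29 'd': at 1  emit P0@[29:29]
pos 30 'c': at 2 (via fail)
pos 31 'c': at 3
pos 32 'd': at 4  emit P0@[32:32],P1@[30:32]
pos 33 'b': at 0 (via fail)
pos 34 'b': at 0
pos 35 'c': at 2
pos 36 'c': at 3
pos 37 'd': at 4  emit P0@[37:37],P1@[35:37]
pos 38 'd': at 1 (via fail)  emit P0@[38:38]
pos 39 'a': at 0 (via fail)
pos 40 'd': at 1  emit P0@[40:40]
pos 41 'a': at 0 (via fail)
pos 42 'd': at 1  emit P0@[42:42]
pos 43 'a': at 0 (via fail)
pos 44 'c': at 2
pos 45 'c': at 3
pos 46 'd': at 4  emit P0@[46:46],P1@[44:46]
pos 47 'b': at 0 (via fail)
pos 48 'a': at 0
pos 49 'd': at 1  emit P0@[49:49]
pos 50 'd': at 1 (via fail)  emit P0@[50:50]
pos 51 'c': at 2 (via fail)
pos 52 'd': at 1 (via fail)  emit P0@[52:52]
pos 53 'a': at 0 (via fail)
pos 54 'a': at 0
pos 55 'b': at 0
pos 56 'a': at 0

Matches: [[0,0],[4,0],[4,1],[5,0],[8,0],[8,1],[11,0],[14,0],[14,1],[19,0],[22,0],[22,1],[26,0],[29,0],[32,0],[32,1],[37,0],[37,1],[38,0],[40,0],[42,0],[46,0],[46,1],[49,0],[50,0],[52,0]]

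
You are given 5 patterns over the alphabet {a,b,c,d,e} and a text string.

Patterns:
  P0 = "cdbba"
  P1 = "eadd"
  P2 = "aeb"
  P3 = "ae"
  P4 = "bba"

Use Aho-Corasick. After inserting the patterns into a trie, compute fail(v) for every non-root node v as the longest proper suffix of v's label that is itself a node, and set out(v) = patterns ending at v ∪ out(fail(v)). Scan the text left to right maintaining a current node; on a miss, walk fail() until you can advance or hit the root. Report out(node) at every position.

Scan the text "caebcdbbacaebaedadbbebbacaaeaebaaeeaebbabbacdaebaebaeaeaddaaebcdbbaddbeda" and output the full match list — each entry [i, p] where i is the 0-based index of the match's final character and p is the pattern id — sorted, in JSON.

Construct AC machine:
Trie nodes:
  0='ε' goto a→10 b→13 c→1 e→6
  1='c' goto d→2
  2='cd' goto b→3
  3='cdb' goto b→4
  4='cdbb' goto a→5
  5='cdbba' goto ·  ←P0
  6='e' goto a→7
  7='ea' goto d→8
  8='ead' goto d→9
  9='eadd' goto ·  ←P1
  10='a' goto e→11
  11='ae' goto b→12  ←P3
  12='aeb' goto ·  ←P2
  13='b' goto b→14
  14='bb' goto a→15
  15='bba' goto ·  ←P4

BFS fail/out derivation:
  n1('c'): parent n0 fail=0; on 'c' 0 → fail=0;  out ∅∪∅=∅
  n6('e'): parent n0 fail=0; on 'e' 0 → fail=0;  out ∅∪∅=∅
  n10('a'): parent n0 fail=0; on 'a' 0 → fail=0;  out ∅∪∅=∅
  n13('b'): parent n0 fail=0; on 'b' 0 → fail=0;  out ∅∪∅=∅
  n2('cd'): parent n1 fail=0; on 'd' 0 → fail=0;  out ∅∪∅=∅
  n7('ea'): parent n6 fail=0; on 'a' 0 → fail=10;  out ∅∪∅=∅
  n11('ae'): parent n10 fail=0; on 'e' 0 → fail=6;  out {3}∪∅={3}
  n14('bb'): parent n13 fail=0; on 'b' 0 → fail=13;  out ∅∪∅=∅
  n3('cdb'): parent n2 fail=0; on 'b' 0 → fail=13;  out ∅∪∅=∅
  n8('ead'): parent n7 fail=10; on 'd' 10→0 → fail=0;  out ∅∪∅=∅
  n12('aeb'): parent n11 fail=6; on 'b' 6→0 → fail=13;  out {2}∪∅={2}
  n15('bba'): parent n14 fail=13; on 'a' 13→0 → fail=10;  out {4}∪∅={4}
  n4('cdbb'): parent n3 fail=13; on 'b' 13 → fail=14;  out ∅∪∅=∅
  n9('eadd'): parent n8 fail=0; on 'd' 0 → fail=0;  out {1}∪∅={1}
  n5('cdbba'): parent n4 fail=14; on 'a' 14 → fail=15;  out {0}∪{4}={0,4}

Text stream:
i=0 'c': node 0→1
i=1 'a': node 1→10 (via fail)
i=2 'e': node 10→11  → match P3@[1:2]
i=3 'b': node 11→12  → match P2@[1:3]
i=4 'c': node 12→1 (via fail)
i=5 'd': node 1→2
i=6 'b': node 2→3
i=7 'b': node 3→4
i=8 'a': node 4→5  → match P0@[4:8],P4@[6:8]
i=9 'c': node 5→1 (via fail)
i=10 'a': node 1→10 (via fail)
i=11 'e': node 10→11  → match P3@[10:11]
i=12 'b': node 11→12  → match P2@[10:12]
i=13 'a': node 12→10 (via fail)
i=14 'e': node 10→11  → match P3@[13:14]
i=15 'd': node 11→0 (via fail)
i=16 'a': node 0→10
i=17 'd': node 10→0 (via fail)
i=18 'b': node 0→13
i=19 'b': node 13→14
i=20 'e': node 14→6 (via fail)
i=21 'b': node 6→13 (via fail)
i=22 'b': node 13→14
i=23 'a': node 14→15  → match P4@[21:23]
i=24 'c': node 15→1 (via fail)
i=25 'a': node 1→10 (via fail)
i=26 'a': node 10→10 (via fail)
i=27 'e': node 10→11  → match P3@[26:27]
i=28 'a': node 11→7 (via fail)
i=29 'e': node 7→11 (via fail)  → match P3@[28:29]
i=30 'b': node 11→12  → match P2@[28:30]
i=31 'a': node 12→10 (via fail)
i=32 'a': node 10→10 (via fail)
i=33 'e': node 10→11  → match P3@[32:33]
i=34 'e': node 11→6 (via fail)
i=35 'a': node 6→7
i=36 'e': node 7→11 (via fail)  → match P3@[35:36]
i=37 'b': node 11→12  → match P2@[35:37]
i=38 'b': node 12→14 (via fail)
i=39 'a': node 14→15  → match P4@[37:39]
i=40 'b': node 15→13 (via fail)
i=41 'b': node 13→14
i=42 'a': node 14→15  → match P4@[40:42]
i=43 'c': node 15→1 (via fail)
i=44 'd': node 1→2
i=45 'a': node 2→10 (via fail)
i=46 'e': node 10→11  → match P3@[45:46]
i=47 'b': node 11→12  → match P2@[45:47]
i=48 'a': node 12→10 (via fail)
i=49 'e': node 10→11  → match P3@[48:49]
i=50 'b': node 11→12  → match P2@[48:50]
i=51 'a': node 12→10 (via fail)
i=52 'e': node 10→11  → match P3@[51:52]
i=53 'a': node 11→7 (via fail)
i=54 'e': node 7→11 (via fail)  → match P3@[53:54]
i=55 'a': node 11→7 (via fail)
i=56 'd': node 7→8
i=57 'd': node 8→9  → match P1@[54:57]
i=58 'a': node 9→10 (via fail)
i=59 'a': node 10→10 (via fail)
i=60 'e': node 10→11  → match P3@[59:60]
i=61 'b': node 11→12  → match P2@[59:61]
i=62 'c': node 12→1 (via fail)
i=63 'd': node 1→2
i=64 'b': node 2→3
i=65 'b': node 3→4
i=66 'a': node 4→5  → match P0@[62:66],P4@[64:66]
i=67 'd': node 5→0 (via fail)
i=68 'd': node 0→0
i=69 'b': node 0→13
i=70 'e': node 13→6 (via fail)
i=71 'd': node 6→0 (via fail)
i=72 'a': node 0→10

Matches: [[2,3],[3,2],[8,0],[8,4],[11,3],[12,2],[14,3],[23,4],[27,3],[29,3],[30,2],[33,3],[36,3],[37,2],[39,4],[42,4],[46,3],[47,2],[49,3],[50,2],[52,3],[54,3],[57,1],[60,3],[61,2],[66,0],[66,4]]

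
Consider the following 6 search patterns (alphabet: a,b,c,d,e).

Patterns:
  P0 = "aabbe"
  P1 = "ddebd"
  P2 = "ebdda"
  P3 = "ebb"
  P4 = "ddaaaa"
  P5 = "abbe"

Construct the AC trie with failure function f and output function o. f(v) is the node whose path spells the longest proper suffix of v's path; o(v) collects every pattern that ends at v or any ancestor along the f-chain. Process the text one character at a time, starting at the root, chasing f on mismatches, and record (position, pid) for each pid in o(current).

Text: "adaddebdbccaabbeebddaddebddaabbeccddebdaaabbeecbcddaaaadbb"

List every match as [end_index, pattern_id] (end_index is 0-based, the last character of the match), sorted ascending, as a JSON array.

Build:
Trie nodes:
  0='ε' goto a→1 d→6 e→11
  1='a' goto a→2 b→21
  2='aa' goto b→3
  3='aab' goto b→4
  4='aabb' goto e→5
  5='aabbe' goto ·  ←P0
  6='d' goto d→7
  7='dd' goto a→17 e→8
  8='dde' goto b→9
  9='ddeb' goto d→10
  10='ddebd' goto ·  ←P1
  11='e' goto b→12
  12='eb' goto b→16 d→13
  13='ebd' goto d→14
  14='ebdd' goto a→15
  15='ebdda' goto ·  ←P2
  16='ebb' goto ·  ←P3
  17='dda' goto a→18
  18='ddaa' goto a→19
  19='ddaaa' goto a→20
  20='ddaaaa' goto ·  ←P4
  21='ab' goto b→22
  22='abb' goto e→23
  23='abbe' goto ·  ←P5

BFS fail/out derivation:
  n1('a'): parent n0 fail=0; on 'a' 0 → fail=0;  out ∅∪∅=∅
  n6('d'): parent n0 fail=0; on 'd' 0 → fail=0;  out ∅∪∅=∅
  n11('e'): parent n0 fail=0; on 'e' 0 → fail=0;  out ∅∪∅=∅
  n2('aa'): parent n1 fail=0; on 'a' 0 → fail=1;  out ∅∪∅=∅
  n7('dd'): parent n6 fail=0; on 'd' 0 → fail=6;  out ∅∪∅=∅
  n12('eb'): parent n11 fail=0; on 'b' 0 → fail=0;  out ∅∪∅=∅
  n21('ab'): parent n1 fail=0; on 'b' 0 → fail=0;  out ∅∪∅=∅
  n3('aab'): parent n2 fail=1; on 'b' 1 → fail=21;  out ∅∪∅=∅
  n8('dde'): parent n7 fail=6; on 'e' 6→0 → fail=11;  out ∅∪∅=∅
  n13('ebd'): parent n12 fail=0; on 'd' 0 → fail=6;  out ∅∪∅=∅
  n16('ebb'): parent n12 fail=0; on 'b' 0 → fail=0;  out {3}∪∅={3}
  n17('dda'): parent n7 fail=6; on 'a' 6→0 → fail=1;  out ∅∪∅=∅
  n22('abb'): parent n21 fail=0; on 'b' 0 → fail=0;  out ∅∪∅=∅
  n4('aabb'): parent n3 fail=21; on 'b' 21 → fail=22;  out ∅∪∅=∅
  n9('ddeb'): parent n8 fail=11; on 'b' 11 → fail=12;  out ∅∪∅=∅
  n14('ebdd'): parent n13 fail=6; on 'd' 6 → fail=7;  out ∅∪∅=∅
  n18('ddaa'): parent n17 fail=1; on 'a' 1 → fail=2;  out ∅∪∅=∅
  n23('abbe'): parent n22 fail=0; on 'e' 0 → fail=11;  out {5}∪∅={5}
  n5('aabbe'): parent n4 fail=22; on 'e' 22 → fail=23;  out {0}∪{5}={0,5}
  n10('ddebd'): parent n9 fail=12; on 'd' 12 → fail=13;  out {1}∪∅={1}
  n15('ebdda'): parent n14 fail=7; on 'a' 7 → fail=17;  out {2}∪∅={2}
  n19('ddaaa'): parent n18 fail=2; on 'a' 2→1 → fail=2;  out ∅∪∅=∅
  n20('ddaaaa'): parent n19 fail=2; on 'a' 2→1 → fail=2;  out {4}∪∅={4}

Scan:
pos 0 'a': at 1
pos 1 'd': at 6 ·f
pos 2 'a': at 1 ·f
pos 3 'd': at 6 ·f
pos 4 'd': at 7
pos 5 'e': at 8
pos 6 'b': at 9
pos 7 'd': at 10  → match P1@[3:7]
pos 8 'b': at 0 ·f
pos 9 'c': at 0
pos 10 'c': at 0
pos 11 'a': at 1
pos 12 'a': at 2
pos 13 'b': at 3
pos 14 'b': at 4
pos 15 'e': at 5  → match P0@[11:15],P5@[12:15]
pos 16 'e': at 11 ·f
pos 17 'b': at 12
pos 18 'd': at 13
pos 19 'd': at 14
pos 20 'a': at 15  → match P2@[16:20]
pos 21 'd': at 6 ·f
pos 22 'd': at 7
pos 23 'e': at 8
pos 24 'b': at 9
pos 25 'd': at 10  → match P1@[21:25]
pos 26 'd': at 14 ·f
pos 27 'a': at 15  → match P2@[23:27]
pos 28 'a': at 18 ·f
pos 29 'b': at 3 ·f
pos 30 'b': at 4
pos 31 'e': at 5  → match P0@[27:31],P5@[28:31]
pos 32 'c': at 0 ·f
pos 33 'c': at 0
pos 34 'd': at 6
pos 35 'd': at 7
pos 36 'e': at 8
pos 37 'b': at 9
pos 38 'd': at 10  → match P1@[34:38]
pos 39 'a': at 1 ·f
pos 40 'a': at 2
pos 41 'a': at 2 ·f
pos 42 'b': at 3
pos 43 'b': at 4
pos 44 'e': at 5  → match P0@[40:44],P5@[41:44]
pos 45 'e': at 11 ·f
pos 46 'c': at 0 ·f
pos 47 'b': at 0
pos 48 'c': at 0
pos 49 'd': at 6
pos 50 'd': at 7
pos 51 'a': at 17
pos 52 'a': at 18
pos 53 'a': at 19
pos 54 'a': at 20  → match P4@[49:54]
pos 55 'd': at 6 ·f
pos 56 'b': at 0 ·f
pos 57 'b': at 0

Result: [[7,1],[15,0],[15,5],[20,2],[25,1],[27,2],[31,0],[31,5],[38,1],[44,0],[44,5],[54,4]]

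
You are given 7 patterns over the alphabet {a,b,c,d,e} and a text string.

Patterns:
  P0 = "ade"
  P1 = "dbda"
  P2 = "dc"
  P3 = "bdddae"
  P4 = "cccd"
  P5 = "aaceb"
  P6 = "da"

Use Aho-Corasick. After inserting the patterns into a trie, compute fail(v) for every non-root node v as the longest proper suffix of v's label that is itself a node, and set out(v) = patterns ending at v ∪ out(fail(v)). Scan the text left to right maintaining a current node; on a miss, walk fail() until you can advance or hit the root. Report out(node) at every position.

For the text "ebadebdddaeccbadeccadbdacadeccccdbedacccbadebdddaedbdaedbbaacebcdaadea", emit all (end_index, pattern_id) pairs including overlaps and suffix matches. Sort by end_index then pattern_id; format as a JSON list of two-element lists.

Construct AC machine:
Trie nodes:
  n0 'ε': a→1 b→9 c→15 d→4
  n1 'a': a→19 d→2
  n2 'ad': e→3
  n3 'ade': ·  [P0 ends]
  n4 'd': a→23 b→5 c→8
  n5 'db': d→6
  n6 'dbd': a→7
  n7 'dbda': ·  [P1 ends]
  n8 'dc': ·  [P2 ends]
  n9 'b': d→10
  n10 'bd': d→11
  n11 'bdd': d→12
  n12 'bddd': a→13
  n13 'bddda': e→14
  n14 'bdddae': ·  [P3 ends]
  n15 'c': c→16
  n16 'cc': c→17
  n17 'ccc': d→18
  n18 'cccd': ·  [P4 ends]
  n19 'aa': c→20
  n20 'aac': e→21
  n21 'aace': b→22
  n22 'aaceb': ·  [P5 ends]
  n23 'da': ·  [P6 ends]

Failure links (BFS by depth):
  n1('a'): parent n0 fail=0; on 'a' 0 → fail=0;  out ∅∪∅=∅
  n4('d'): parent n0 fail=0; on 'd' 0 → fail=0;  out ∅∪∅=∅
  n9('b'): parent n0 fail=0; on 'b' 0 → fail=0;  out ∅∪∅=∅
  n15('c'): parent n0 fail=0; on 'c' 0 → fail=0;  out ∅∪∅=∅
  n2('ad'): parent n1 fail=0; on 'd' 0 → fail=4;  out ∅∪∅=∅
  n5('db'): parent n4 fail=0; on 'b' 0 → fail=9;  out ∅∪∅=∅
  n8('dc'): parent n4 fail=0; on 'c' 0 → fail=15;  out {2}∪∅={2}
  n10('bd'): parent n9 fail=0; on 'd' 0 → fail=4;  out ∅∪∅=∅
  n16('cc'): parent n15 fail=0; on 'c' 0 → fail=15;  out ∅∪∅=∅
  n19('aa'): parent n1 fail=0; on 'a' 0 → fail=1;  out ∅∪∅=∅
  n23('da'): parent n4 fail=0; on 'a' 0 → fail=1;  out {6}∪∅={6}
  n3('ade'): parent n2 fail=4; on 'e' 4→0 → fail=0;  out {0}∪∅={0}
  n6('dbd'): parent n5 fail=9; on 'd' 9 → fail=10;  out ∅∪∅=∅
  n11('bdd'): parent n10 fail=4; on 'd' 4→0 → fail=4;  out ∅∪∅=∅
  n17('ccc'): parent n16 fail=15; on 'c' 15 → fail=16;  out ∅∪∅=∅
  n20('aac'): parent n19 fail=1; on 'c' 1→0 → fail=15;  out ∅∪∅=∅
  n7('dbda'): parent n6 fail=10; on 'a' 10→4 → fail=23;  out {1}∪{6}={1,6}
  n12('bddd'): parent n11 fail=4; on 'd' 4→0 → fail=4;  out ∅∪∅=∅
  n18('cccd'): parent n17 fail=16; on 'd' 16→15→0 → fail=4;  out {4}∪∅={4}
  n21('aace'): parent n20 fail=15; on 'e' 15→0 → fail=0;  out ∅∪∅=∅
  n13('bddda'): parent n12 fail=4; on 'a' 4 → fail=23;  out ∅∪{6}={6}
  n22('aaceb'): parent n21 fail=0; on 'b' 0 → fail=9;  out {5}∪∅={5}
  n14('bdddae'): parent n13 fail=23; on 'e' 23→1→0 → fail=0;  out {3}∪∅={3}

Text stream:
[0] read 'e'  n0⇒n0
[1] read 'b'  n0⇒n9
[2] read 'a'  n9⇒n1 (fail-walked)
[3] read 'd'  n1⇒n2
[4] read 'e'  n2⇒n3  ** P0@[2:4]
[5] read 'b'  n3⇒n9 (fail-walked)
[6] read 'd'  n9⇒n10
[7] read 'd'  n10⇒n11
[8] read 'd'  n11⇒n12
[9] read 'a'  n12⇒n13  ** P6@[8:9]
[10] read 'e'  n13⇒n14  ** P3@[5:10]
[11] read 'c'  n14⇒n15 (fail-walked)
[12] read 'c'  n15⇒n16
[13] read 'b'  n16⇒n9 (fail-walked)
[14] read 'a'  n9⇒n1 (fail-walked)
[15] read 'd'  n1⇒n2
[16] read 'e'  n2⇒n3  ** P0@[14:16]
[17] read 'c'  n3⇒n15 (fail-walked)
[18] read 'c'  n15⇒n16
[19] read 'a'  n16⇒n1 (fail-walked)
[20] read 'd'  n1⇒n2
[21] read 'b'  n2⇒n5 (fail-walked)
[22] read 'd'  n5⇒n6
[23] read 'a'  n6⇒n7  ** P1@[20:23],P6@[22:23]
[24] read 'c'  n7⇒n15 (fail-walked)
[25] read 'a'  n15⇒n1 (fail-walked)
[26] read 'd'  n1⇒n2
[27] read 'e'  n2⇒n3  ** P0@[25:27]
[28] read 'c'  n3⇒n15 (fail-walked)
[29] read 'c'  n15⇒n16
[30] read 'c'  n16⇒n17
[31] read 'c'  n17⇒n17 (fail-walked)
[32] read 'd'  n17⇒n18  ** P4@[29:32]
[33] read 'b'  n18⇒n5 (fail-walked)
[34] read 'e'  n5⇒n0 (fail-walked)
[35] read 'd'  n0⇒n4
[36] read 'a'  n4⇒n23  ** P6@[35:36]
[37] read 'c'  n23⇒n15 (fail-walked)
[38] read 'c'  n15⇒n16
[39] read 'c'  n16⇒n17
[40] read 'b'  n17⇒n9 (fail-walked)
[41] read 'a'  n9⇒n1 (fail-walked)
[42] read 'd'  n1⇒n2
[43] read 'e'  n2⇒n3  ** P0@[41:43]
[44] read 'b'  n3⇒n9 (fail-walked)
[45] read 'd'  n9⇒n10
[46] read 'd'  n10⇒n11
[47] read 'd'  n11⇒n12
[48] read 'a'  n12⇒n13  ** P6@[47:48]
[49] read 'e'  n13⇒n14  ** P3@[44:49]
[50] read 'd'  n14⇒n4 (fail-walked)
[51] read 'b'  n4⇒n5
[52] read 'd'  n5⇒n6
[53] read 'a'  n6⇒n7  ** P1@[50:53],P6@[52:53]
[54] read 'e'  n7⇒n0 (fail-walked)
[55] read 'd'  n0⇒n4
[56] read 'b'  n4⇒n5
[57] read 'b'  n5⇒n9 (fail-walked)
[58] read 'a'  n9⇒n1 (fail-walked)
[59] read 'a'  n1⇒n19
[60] read 'c'  n19⇒n20
[61] read 'e'  n20⇒n21
[62] read 'b'  n21⇒n22  ** P5@[58:62]
[63] read 'c'  n22⇒n15 (fail-walked)
[64] read 'd'  n15⇒n4 (fail-walked)
[65] read 'a'  n4⇒n23  ** P6@[64:65]
[66] read 'a'  n23⇒n19 (fail-walked)
[67] read 'd'  n19⇒n2 (fail-walked)
[68] read 'e'  n2⇒n3  ** P0@[66:68]
[69] read 'a'  n3⇒n1 (fail-walked)

Result: [[4,0],[9,6],[10,3],[16,0],[23,1],[23,6],[27,0],[32,4],[36,6],[43,0],[48,6],[49,3],[53,1],[53,6],[62,5],[65,6],[68,0]]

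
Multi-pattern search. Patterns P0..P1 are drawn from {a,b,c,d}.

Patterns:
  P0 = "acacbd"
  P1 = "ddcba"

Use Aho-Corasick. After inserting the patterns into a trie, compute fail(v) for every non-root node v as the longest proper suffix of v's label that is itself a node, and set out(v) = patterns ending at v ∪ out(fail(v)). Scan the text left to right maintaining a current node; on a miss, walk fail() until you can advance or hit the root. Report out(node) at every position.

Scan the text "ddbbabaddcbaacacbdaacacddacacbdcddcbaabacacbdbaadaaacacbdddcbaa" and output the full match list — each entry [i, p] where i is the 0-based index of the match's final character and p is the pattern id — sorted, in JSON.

Construct AC machine:
Trie nodes:
  0='ε' goto a→1 d→7
  1='a' goto c→2
  2='ac' goto a→3
  3='aca' goto c→4
  4='acac' goto b→5
  5='acacb' goto d→6
  6='acacbd' goto ·  [P0 ends]
  7='d' goto d→8
  8='dd' goto c→9
  9='ddc' goto b→10
  10='ddcb' goto a→11
  11='ddcba' goto ·  [P1 ends]

Failure links (BFS by depth):
  fail(1) 'a': from fail(0)=0 chase 'a': 0 ⇒ 0;  out=∅∪out(0)=∅
  fail(7) 'd': from fail(0)=0 chase 'd': 0 ⇒ 0;  out=∅∪out(0)=∅
  fail(2) 'ac': from fail(1)=0 chase 'c': 0 ⇒ 0;  out=∅∪out(0)=∅
  fail(8) 'dd': from fail(7)=0 chase 'd': 0 ⇒ 7;  out=∅∪out(7)=∅
  fail(3) 'aca': from fail(2)=0 chase 'a': 0 ⇒ 1;  out=∅∪out(1)=∅
  fail(9) 'ddc': from fail(8)=7 chase 'c': 7→0 ⇒ 0;  out=∅∪out(0)=∅
  fail(4) 'acac': from fail(3)=1 chase 'c': 1 ⇒ 2;  out=∅∪out(2)=∅
  fail(10) 'ddcb': from fail(9)=0 chase 'b': 0 ⇒ 0;  out=∅∪out(0)=∅
  fail(5) 'acacb': from fail(4)=2 chase 'b': 2→0 ⇒ 0;  out=∅∪out(0)=∅
  fail(11) 'ddcba': from fail(10)=0 chase 'a': 0 ⇒ 1;  out={1}∪out(1)={1}
  fail(6) 'acacbd': from fail(5)=0 chase 'd': 0 ⇒ 7;  out={0}∪out(7)={0}

Run:
i=0 'd': node 0→7
i=1 'd': node 7→8
i=2 'b': node 8→0 ·f
i=3 'b': node 0→0
i=4 'a': node 0→1
i=5 'b': node 1→0 ·f
i=6 'a': node 0→1
i=7 'd': node 1→7 ·f
i=8 'd': node 7→8
i=9 'c': node 8→9
i=10 'b': node 9→10
i=11 'a': node 10→11  emit P1@[7:11]
i=12 'a': node 11→1 ·f
i=13 'c': node 1→2
i=14 'a': node 2→3
i=15 'c': node 3→4
i=16 'b': node 4→5
i=17 'd': node 5→6  emit P0@[12:17]
i=18 'a': node 6→1 ·f
i=19 'a': node 1→1 ·f
i=20 'c': node 1→2
i=21 'a': node 2→3
i=22 'c': node 3→4
i=23 'd': node 4→7 ·f
i=24 'd': node 7→8
i=25 'a': node 8→1 ·f
i=26 'c': node 1→2
i=27 'a': node 2→3
i=28 'c': node 3→4
i=29 'b': node 4→5
i=30 'd': node 5→6  emit P0@[25:30]
i=31 'c': node 6→0 ·f
i=32 'd': node 0→7
i=33 'd': node 7→8
i=34 'c': node 8→9
i=35 'b': node 9→10
i=36 'a': node 10→11  emit P1@[32:36]
i=37 'a': node 11→1 ·f
i=38 'b': node 1→0 ·f
i=39 'a': node 0→1
i=40 'c': node 1→2
i=41 'a': node 2→3
i=42 'c': node 3→4
i=43 'b': node 4→5
i=44 'd': node 5→6  emit P0@[39:44]
i=45 'b': node 6→0 ·f
i=46 'a': node 0→1
i=47 'a': node 1→1 ·f
i=48 'd': node 1→7 ·f
i=49 'a': node 7→1 ·f
i=50 'a': node 1→1 ·f
i=51 'a': node 1→1 ·f
i=52 'c': node 1→2
i=53 'a': node 2→3
i=54 'c': node 3→4
i=55 'b': node 4→5
i=56 'd': node 5→6  emit P0@[51:56]
i=57 'd': node 6→8 ·f
i=58 'd': node 8→8 ·f
i=59 'c': node 8→9
i=60 'b': node 9→10
i=61 'a': node 10→11  emit P1@[57:61]
i=62 'a': node 11→1 ·f

Result: [[11,1],[17,0],[30,0],[36,1],[44,0],[56,0],[61,1]]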